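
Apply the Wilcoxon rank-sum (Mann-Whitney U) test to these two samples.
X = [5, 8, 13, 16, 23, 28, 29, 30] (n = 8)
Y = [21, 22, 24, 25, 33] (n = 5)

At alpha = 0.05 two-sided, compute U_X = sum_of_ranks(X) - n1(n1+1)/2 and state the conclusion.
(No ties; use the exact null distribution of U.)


Step 1: Combine and sort all 13 observations; assign midranks.
sorted (value, group): (5,X), (8,X), (13,X), (16,X), (21,Y), (22,Y), (23,X), (24,Y), (25,Y), (28,X), (29,X), (30,X), (33,Y)
ranks: 5->1, 8->2, 13->3, 16->4, 21->5, 22->6, 23->7, 24->8, 25->9, 28->10, 29->11, 30->12, 33->13
Step 2: Rank sum for X: R1 = 1 + 2 + 3 + 4 + 7 + 10 + 11 + 12 = 50.
Step 3: U_X = R1 - n1(n1+1)/2 = 50 - 8*9/2 = 50 - 36 = 14.
       U_Y = n1*n2 - U_X = 40 - 14 = 26.
Step 4: No ties, so the exact null distribution of U (based on enumerating the C(13,8) = 1287 equally likely rank assignments) gives the two-sided p-value.
Step 5: p-value = 0.435120; compare to alpha = 0.05. fail to reject H0.

U_X = 14, p = 0.435120, fail to reject H0 at alpha = 0.05.


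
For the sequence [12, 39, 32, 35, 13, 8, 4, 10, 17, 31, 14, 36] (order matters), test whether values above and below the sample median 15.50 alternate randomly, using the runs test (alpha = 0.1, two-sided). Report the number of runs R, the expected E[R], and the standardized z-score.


Step 1: Compute median = 15.50; label A = above, B = below.
Labels in order: BAAABBBBAABA  (n_A = 6, n_B = 6)
Step 2: Count runs R = 6.
Step 3: Under H0 (random ordering), E[R] = 2*n_A*n_B/(n_A+n_B) + 1 = 2*6*6/12 + 1 = 7.0000.
        Var[R] = 2*n_A*n_B*(2*n_A*n_B - n_A - n_B) / ((n_A+n_B)^2 * (n_A+n_B-1)) = 4320/1584 = 2.7273.
        SD[R] = 1.6514.
Step 4: Continuity-corrected z = (R + 0.5 - E[R]) / SD[R] = (6 + 0.5 - 7.0000) / 1.6514 = -0.3028.
Step 5: Two-sided p-value via normal approximation = 2*(1 - Phi(|z|)) = 0.762069.
Step 6: alpha = 0.1. fail to reject H0.

R = 6, z = -0.3028, p = 0.762069, fail to reject H0.


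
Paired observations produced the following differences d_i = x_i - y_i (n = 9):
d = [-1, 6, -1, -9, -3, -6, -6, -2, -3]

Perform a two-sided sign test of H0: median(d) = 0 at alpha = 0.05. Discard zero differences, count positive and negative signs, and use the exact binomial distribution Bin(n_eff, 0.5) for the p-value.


Step 1: Discard zero differences. Original n = 9; n_eff = number of nonzero differences = 9.
Nonzero differences (with sign): -1, +6, -1, -9, -3, -6, -6, -2, -3
Step 2: Count signs: positive = 1, negative = 8.
Step 3: Under H0: P(positive) = 0.5, so the number of positives S ~ Bin(9, 0.5).
Step 4: Two-sided exact p-value = sum of Bin(9,0.5) probabilities at or below the observed probability = 0.039062.
Step 5: alpha = 0.05. reject H0.

n_eff = 9, pos = 1, neg = 8, p = 0.039062, reject H0.


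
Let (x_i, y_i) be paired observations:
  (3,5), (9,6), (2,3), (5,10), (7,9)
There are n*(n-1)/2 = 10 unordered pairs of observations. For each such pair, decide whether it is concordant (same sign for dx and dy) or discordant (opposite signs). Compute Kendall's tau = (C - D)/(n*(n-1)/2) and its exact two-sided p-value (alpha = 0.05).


Step 1: Enumerate the 10 unordered pairs (i,j) with i<j and classify each by sign(x_j-x_i) * sign(y_j-y_i).
  (1,2):dx=+6,dy=+1->C; (1,3):dx=-1,dy=-2->C; (1,4):dx=+2,dy=+5->C; (1,5):dx=+4,dy=+4->C
  (2,3):dx=-7,dy=-3->C; (2,4):dx=-4,dy=+4->D; (2,5):dx=-2,dy=+3->D; (3,4):dx=+3,dy=+7->C
  (3,5):dx=+5,dy=+6->C; (4,5):dx=+2,dy=-1->D
Step 2: C = 7, D = 3, total pairs = 10.
Step 3: tau = (C - D)/(n(n-1)/2) = (7 - 3)/10 = 0.400000.
Step 4: Exact two-sided p-value (enumerate n! = 120 permutations of y under H0): p = 0.483333.
Step 5: alpha = 0.05. fail to reject H0.

tau_b = 0.4000 (C=7, D=3), p = 0.483333, fail to reject H0.


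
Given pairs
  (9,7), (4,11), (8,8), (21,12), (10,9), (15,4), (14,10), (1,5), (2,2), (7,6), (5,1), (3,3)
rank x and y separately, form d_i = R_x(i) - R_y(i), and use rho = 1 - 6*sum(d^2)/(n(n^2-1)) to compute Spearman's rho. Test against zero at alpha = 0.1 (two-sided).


Step 1: Rank x and y separately (midranks; no ties here).
rank(x): 9->8, 4->4, 8->7, 21->12, 10->9, 15->11, 14->10, 1->1, 2->2, 7->6, 5->5, 3->3
rank(y): 7->7, 11->11, 8->8, 12->12, 9->9, 4->4, 10->10, 5->5, 2->2, 6->6, 1->1, 3->3
Step 2: d_i = R_x(i) - R_y(i); compute d_i^2.
  (8-7)^2=1, (4-11)^2=49, (7-8)^2=1, (12-12)^2=0, (9-9)^2=0, (11-4)^2=49, (10-10)^2=0, (1-5)^2=16, (2-2)^2=0, (6-6)^2=0, (5-1)^2=16, (3-3)^2=0
sum(d^2) = 132.
Step 3: rho = 1 - 6*132 / (12*(12^2 - 1)) = 1 - 792/1716 = 0.538462.
Step 4: Under H0, t = rho * sqrt((n-2)/(1-rho^2)) = 2.0207 ~ t(10).
Step 5: Two-sided p-value from the t-distribution with 10 df = 0.070894.
Step 6: alpha = 0.1. reject H0.

rho = 0.5385, p = 0.070894, reject H0 at alpha = 0.1.


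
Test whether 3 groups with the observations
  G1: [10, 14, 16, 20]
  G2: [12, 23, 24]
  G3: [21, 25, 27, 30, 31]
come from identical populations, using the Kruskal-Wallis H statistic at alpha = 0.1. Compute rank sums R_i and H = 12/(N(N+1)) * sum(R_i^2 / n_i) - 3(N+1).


Step 1: Combine all N = 12 observations and assign midranks.
sorted (value, group, rank): (10,G1,1), (12,G2,2), (14,G1,3), (16,G1,4), (20,G1,5), (21,G3,6), (23,G2,7), (24,G2,8), (25,G3,9), (27,G3,10), (30,G3,11), (31,G3,12)
Step 2: Sum ranks within each group.
R_1 = 13 (n_1 = 4)
R_2 = 17 (n_2 = 3)
R_3 = 48 (n_3 = 5)
Step 3: H = 12/(N(N+1)) * sum(R_i^2/n_i) - 3(N+1)
     = 12/(12*13) * (13^2/4 + 17^2/3 + 48^2/5) - 3*13
     = 0.076923 * 599.383 - 39
     = 7.106410.
Step 4: No ties, so H is used without correction.
Step 5: Under H0, H ~ chi^2(2); p-value = 0.028633.
Step 6: alpha = 0.1. reject H0.

H = 7.1064, df = 2, p = 0.028633, reject H0.


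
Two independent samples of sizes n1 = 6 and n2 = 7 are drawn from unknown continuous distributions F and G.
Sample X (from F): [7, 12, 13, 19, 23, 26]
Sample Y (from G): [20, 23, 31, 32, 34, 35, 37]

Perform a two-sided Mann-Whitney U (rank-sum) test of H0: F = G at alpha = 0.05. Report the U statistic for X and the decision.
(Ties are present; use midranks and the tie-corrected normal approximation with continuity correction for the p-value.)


Step 1: Combine and sort all 13 observations; assign midranks.
sorted (value, group): (7,X), (12,X), (13,X), (19,X), (20,Y), (23,X), (23,Y), (26,X), (31,Y), (32,Y), (34,Y), (35,Y), (37,Y)
ranks: 7->1, 12->2, 13->3, 19->4, 20->5, 23->6.5, 23->6.5, 26->8, 31->9, 32->10, 34->11, 35->12, 37->13
Step 2: Rank sum for X: R1 = 1 + 2 + 3 + 4 + 6.5 + 8 = 24.5.
Step 3: U_X = R1 - n1(n1+1)/2 = 24.5 - 6*7/2 = 24.5 - 21 = 3.5.
       U_Y = n1*n2 - U_X = 42 - 3.5 = 38.5.
Step 4: Ties are present, so use the tie-corrected normal approximation (with continuity correction) for the p-value.
Step 5: p-value = 0.015019; compare to alpha = 0.05. reject H0.

U_X = 3.5, p = 0.015019, reject H0 at alpha = 0.05.


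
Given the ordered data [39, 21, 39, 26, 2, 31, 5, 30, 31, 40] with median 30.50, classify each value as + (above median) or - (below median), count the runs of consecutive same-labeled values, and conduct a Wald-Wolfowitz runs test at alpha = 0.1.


Step 1: Compute median = 30.50; label A = above, B = below.
Labels in order: ABABBABBAA  (n_A = 5, n_B = 5)
Step 2: Count runs R = 7.
Step 3: Under H0 (random ordering), E[R] = 2*n_A*n_B/(n_A+n_B) + 1 = 2*5*5/10 + 1 = 6.0000.
        Var[R] = 2*n_A*n_B*(2*n_A*n_B - n_A - n_B) / ((n_A+n_B)^2 * (n_A+n_B-1)) = 2000/900 = 2.2222.
        SD[R] = 1.4907.
Step 4: Continuity-corrected z = (R - 0.5 - E[R]) / SD[R] = (7 - 0.5 - 6.0000) / 1.4907 = 0.3354.
Step 5: Two-sided p-value via normal approximation = 2*(1 - Phi(|z|)) = 0.737316.
Step 6: alpha = 0.1. fail to reject H0.

R = 7, z = 0.3354, p = 0.737316, fail to reject H0.


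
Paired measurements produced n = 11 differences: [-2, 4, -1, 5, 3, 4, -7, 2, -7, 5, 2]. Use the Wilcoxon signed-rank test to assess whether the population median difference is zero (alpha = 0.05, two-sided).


Step 1: Drop any zero differences (none here) and take |d_i|.
|d| = [2, 4, 1, 5, 3, 4, 7, 2, 7, 5, 2]
Step 2: Midrank |d_i| (ties get averaged ranks).
ranks: |2|->3, |4|->6.5, |1|->1, |5|->8.5, |3|->5, |4|->6.5, |7|->10.5, |2|->3, |7|->10.5, |5|->8.5, |2|->3
Step 3: Attach original signs; sum ranks with positive sign and with negative sign.
W+ = 6.5 + 8.5 + 5 + 6.5 + 3 + 8.5 + 3 = 41
W- = 3 + 1 + 10.5 + 10.5 = 25
(Check: W+ + W- = 66 should equal n(n+1)/2 = 66.)
Step 4: Test statistic W = min(W+, W-) = 25.
Step 5: Ties in |d|, so use the tie-corrected normal approximation.
        E[W] = n(n+1)/4 = 11*12/4 = 33.
        Tie groups: |d|=2 (t=3), |d|=4 (t=2), |d|=5 (t=2), |d|=7 (t=2); sum(t^3 - t) = 42.
        Var[W] = n(n+1)(2n+1)/24 - sum(t^3-t)/48 = 3036/24 - 42/48 = 125.625.
        z = (W - E[W]) / sqrt(Var[W]) = (25 - 33) / 11.2083 = -0.7138.
        Two-sided p = 2*Phi(z) = 0.475376.
Step 6: alpha = 0.05. fail to reject H0.

W+ = 41, W- = 25, W = min = 25, p = 0.475376, fail to reject H0.


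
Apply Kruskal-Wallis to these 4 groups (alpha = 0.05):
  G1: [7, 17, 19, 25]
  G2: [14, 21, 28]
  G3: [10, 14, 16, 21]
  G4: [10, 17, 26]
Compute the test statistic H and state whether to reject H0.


Step 1: Combine all N = 14 observations and assign midranks.
sorted (value, group, rank): (7,G1,1), (10,G3,2.5), (10,G4,2.5), (14,G2,4.5), (14,G3,4.5), (16,G3,6), (17,G1,7.5), (17,G4,7.5), (19,G1,9), (21,G2,10.5), (21,G3,10.5), (25,G1,12), (26,G4,13), (28,G2,14)
Step 2: Sum ranks within each group.
R_1 = 29.5 (n_1 = 4)
R_2 = 29 (n_2 = 3)
R_3 = 23.5 (n_3 = 4)
R_4 = 23 (n_4 = 3)
Step 3: H = 12/(N(N+1)) * sum(R_i^2/n_i) - 3(N+1)
     = 12/(14*15) * (29.5^2/4 + 29^2/3 + 23.5^2/4 + 23^2/3) - 3*15
     = 0.057143 * 812.292 - 45
     = 1.416667.
Step 4: Ties present; correction factor C = 1 - 24/(14^3 - 14) = 0.991209. Corrected H = 1.416667 / 0.991209 = 1.429231.
Step 5: Under H0, H ~ chi^2(3); p-value = 0.698697.
Step 6: alpha = 0.05. fail to reject H0.

H = 1.4292, df = 3, p = 0.698697, fail to reject H0.


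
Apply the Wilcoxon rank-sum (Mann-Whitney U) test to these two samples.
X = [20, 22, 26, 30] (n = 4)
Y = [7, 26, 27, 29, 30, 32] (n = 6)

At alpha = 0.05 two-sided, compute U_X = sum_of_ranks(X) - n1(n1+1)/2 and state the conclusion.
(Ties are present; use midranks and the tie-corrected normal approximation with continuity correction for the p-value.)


Step 1: Combine and sort all 10 observations; assign midranks.
sorted (value, group): (7,Y), (20,X), (22,X), (26,X), (26,Y), (27,Y), (29,Y), (30,X), (30,Y), (32,Y)
ranks: 7->1, 20->2, 22->3, 26->4.5, 26->4.5, 27->6, 29->7, 30->8.5, 30->8.5, 32->10
Step 2: Rank sum for X: R1 = 2 + 3 + 4.5 + 8.5 = 18.
Step 3: U_X = R1 - n1(n1+1)/2 = 18 - 4*5/2 = 18 - 10 = 8.
       U_Y = n1*n2 - U_X = 24 - 8 = 16.
Step 4: Ties are present, so use the tie-corrected normal approximation (with continuity correction) for the p-value.
Step 5: p-value = 0.452793; compare to alpha = 0.05. fail to reject H0.

U_X = 8, p = 0.452793, fail to reject H0 at alpha = 0.05.


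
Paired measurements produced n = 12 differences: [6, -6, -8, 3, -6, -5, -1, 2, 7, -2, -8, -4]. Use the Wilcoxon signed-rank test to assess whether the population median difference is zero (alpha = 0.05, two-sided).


Step 1: Drop any zero differences (none here) and take |d_i|.
|d| = [6, 6, 8, 3, 6, 5, 1, 2, 7, 2, 8, 4]
Step 2: Midrank |d_i| (ties get averaged ranks).
ranks: |6|->8, |6|->8, |8|->11.5, |3|->4, |6|->8, |5|->6, |1|->1, |2|->2.5, |7|->10, |2|->2.5, |8|->11.5, |4|->5
Step 3: Attach original signs; sum ranks with positive sign and with negative sign.
W+ = 8 + 4 + 2.5 + 10 = 24.5
W- = 8 + 11.5 + 8 + 6 + 1 + 2.5 + 11.5 + 5 = 53.5
(Check: W+ + W- = 78 should equal n(n+1)/2 = 78.)
Step 4: Test statistic W = min(W+, W-) = 24.5.
Step 5: Ties in |d|, so use the tie-corrected normal approximation.
        E[W] = n(n+1)/4 = 12*13/4 = 39.
        Tie groups: |d|=2 (t=2), |d|=6 (t=3), |d|=8 (t=2); sum(t^3 - t) = 36.
        Var[W] = n(n+1)(2n+1)/24 - sum(t^3-t)/48 = 3900/24 - 36/48 = 161.75.
        z = (W - E[W]) / sqrt(Var[W]) = (24.5 - 39) / 12.7181 = -1.1401.
        Two-sided p = 2*Phi(z) = 0.254241.
Step 6: alpha = 0.05. fail to reject H0.

W+ = 24.5, W- = 53.5, W = min = 24.5, p = 0.254241, fail to reject H0.


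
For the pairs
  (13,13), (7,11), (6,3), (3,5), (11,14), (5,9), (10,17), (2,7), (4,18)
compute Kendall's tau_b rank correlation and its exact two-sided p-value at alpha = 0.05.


Step 1: Enumerate the 36 unordered pairs (i,j) with i<j and classify each by sign(x_j-x_i) * sign(y_j-y_i).
  (1,2):dx=-6,dy=-2->C; (1,3):dx=-7,dy=-10->C; (1,4):dx=-10,dy=-8->C; (1,5):dx=-2,dy=+1->D
  (1,6):dx=-8,dy=-4->C; (1,7):dx=-3,dy=+4->D; (1,8):dx=-11,dy=-6->C; (1,9):dx=-9,dy=+5->D
  (2,3):dx=-1,dy=-8->C; (2,4):dx=-4,dy=-6->C; (2,5):dx=+4,dy=+3->C; (2,6):dx=-2,dy=-2->C
  (2,7):dx=+3,dy=+6->C; (2,8):dx=-5,dy=-4->C; (2,9):dx=-3,dy=+7->D; (3,4):dx=-3,dy=+2->D
  (3,5):dx=+5,dy=+11->C; (3,6):dx=-1,dy=+6->D; (3,7):dx=+4,dy=+14->C; (3,8):dx=-4,dy=+4->D
  (3,9):dx=-2,dy=+15->D; (4,5):dx=+8,dy=+9->C; (4,6):dx=+2,dy=+4->C; (4,7):dx=+7,dy=+12->C
  (4,8):dx=-1,dy=+2->D; (4,9):dx=+1,dy=+13->C; (5,6):dx=-6,dy=-5->C; (5,7):dx=-1,dy=+3->D
  (5,8):dx=-9,dy=-7->C; (5,9):dx=-7,dy=+4->D; (6,7):dx=+5,dy=+8->C; (6,8):dx=-3,dy=-2->C
  (6,9):dx=-1,dy=+9->D; (7,8):dx=-8,dy=-10->C; (7,9):dx=-6,dy=+1->D; (8,9):dx=+2,dy=+11->C
Step 2: C = 23, D = 13, total pairs = 36.
Step 3: tau = (C - D)/(n(n-1)/2) = (23 - 13)/36 = 0.277778.
Step 4: Exact two-sided p-value (enumerate n! = 362880 permutations of y under H0): p = 0.358488.
Step 5: alpha = 0.05. fail to reject H0.

tau_b = 0.2778 (C=23, D=13), p = 0.358488, fail to reject H0.


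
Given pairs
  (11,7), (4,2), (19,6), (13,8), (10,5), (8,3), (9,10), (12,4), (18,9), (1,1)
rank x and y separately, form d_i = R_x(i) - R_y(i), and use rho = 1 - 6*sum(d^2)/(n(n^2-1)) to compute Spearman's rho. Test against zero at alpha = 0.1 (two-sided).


Step 1: Rank x and y separately (midranks; no ties here).
rank(x): 11->6, 4->2, 19->10, 13->8, 10->5, 8->3, 9->4, 12->7, 18->9, 1->1
rank(y): 7->7, 2->2, 6->6, 8->8, 5->5, 3->3, 10->10, 4->4, 9->9, 1->1
Step 2: d_i = R_x(i) - R_y(i); compute d_i^2.
  (6-7)^2=1, (2-2)^2=0, (10-6)^2=16, (8-8)^2=0, (5-5)^2=0, (3-3)^2=0, (4-10)^2=36, (7-4)^2=9, (9-9)^2=0, (1-1)^2=0
sum(d^2) = 62.
Step 3: rho = 1 - 6*62 / (10*(10^2 - 1)) = 1 - 372/990 = 0.624242.
Step 4: Under H0, t = rho * sqrt((n-2)/(1-rho^2)) = 2.2601 ~ t(8).
Step 5: Two-sided p-value from the t-distribution with 8 df = 0.053718.
Step 6: alpha = 0.1. reject H0.

rho = 0.6242, p = 0.053718, reject H0 at alpha = 0.1.


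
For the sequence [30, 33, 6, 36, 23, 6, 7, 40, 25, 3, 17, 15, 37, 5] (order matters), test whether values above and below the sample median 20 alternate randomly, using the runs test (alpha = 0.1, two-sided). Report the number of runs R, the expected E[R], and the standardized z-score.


Step 1: Compute median = 20; label A = above, B = below.
Labels in order: AABAABBAABBBAB  (n_A = 7, n_B = 7)
Step 2: Count runs R = 8.
Step 3: Under H0 (random ordering), E[R] = 2*n_A*n_B/(n_A+n_B) + 1 = 2*7*7/14 + 1 = 8.0000.
        Var[R] = 2*n_A*n_B*(2*n_A*n_B - n_A - n_B) / ((n_A+n_B)^2 * (n_A+n_B-1)) = 8232/2548 = 3.2308.
        SD[R] = 1.7974.
Step 4: R = E[R], so z = 0 with no continuity correction.
Step 5: Two-sided p-value via normal approximation = 2*(1 - Phi(|z|)) = 1.000000.
Step 6: alpha = 0.1. fail to reject H0.

R = 8, z = 0.0000, p = 1.000000, fail to reject H0.


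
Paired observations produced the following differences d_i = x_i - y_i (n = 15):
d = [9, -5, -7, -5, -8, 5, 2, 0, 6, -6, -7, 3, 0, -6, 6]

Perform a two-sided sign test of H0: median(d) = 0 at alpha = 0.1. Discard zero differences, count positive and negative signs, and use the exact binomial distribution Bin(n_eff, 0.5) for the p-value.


Step 1: Discard zero differences. Original n = 15; n_eff = number of nonzero differences = 13.
Nonzero differences (with sign): +9, -5, -7, -5, -8, +5, +2, +6, -6, -7, +3, -6, +6
Step 2: Count signs: positive = 6, negative = 7.
Step 3: Under H0: P(positive) = 0.5, so the number of positives S ~ Bin(13, 0.5).
Step 4: Two-sided exact p-value = sum of Bin(13,0.5) probabilities at or below the observed probability = 1.000000.
Step 5: alpha = 0.1. fail to reject H0.

n_eff = 13, pos = 6, neg = 7, p = 1.000000, fail to reject H0.


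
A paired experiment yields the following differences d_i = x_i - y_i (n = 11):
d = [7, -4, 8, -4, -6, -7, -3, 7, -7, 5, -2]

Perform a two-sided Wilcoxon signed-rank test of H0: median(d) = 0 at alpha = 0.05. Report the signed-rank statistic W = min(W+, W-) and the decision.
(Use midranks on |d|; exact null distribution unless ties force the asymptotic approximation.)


Step 1: Drop any zero differences (none here) and take |d_i|.
|d| = [7, 4, 8, 4, 6, 7, 3, 7, 7, 5, 2]
Step 2: Midrank |d_i| (ties get averaged ranks).
ranks: |7|->8.5, |4|->3.5, |8|->11, |4|->3.5, |6|->6, |7|->8.5, |3|->2, |7|->8.5, |7|->8.5, |5|->5, |2|->1
Step 3: Attach original signs; sum ranks with positive sign and with negative sign.
W+ = 8.5 + 11 + 8.5 + 5 = 33
W- = 3.5 + 3.5 + 6 + 8.5 + 2 + 8.5 + 1 = 33
(Check: W+ + W- = 66 should equal n(n+1)/2 = 66.)
Step 4: Test statistic W = min(W+, W-) = 33.
Step 5: Ties in |d|, so use the tie-corrected normal approximation.
        E[W] = n(n+1)/4 = 11*12/4 = 33.
        Tie groups: |d|=4 (t=2), |d|=7 (t=4); sum(t^3 - t) = 66.
        Var[W] = n(n+1)(2n+1)/24 - sum(t^3-t)/48 = 3036/24 - 66/48 = 125.125.
        z = (W - E[W]) / sqrt(Var[W]) = (33 - 33) / 11.1859 = 0.0000.
        Two-sided p = 2*Phi(z) = 1.000000.
Step 6: alpha = 0.05. fail to reject H0.

W+ = 33, W- = 33, W = min = 33, p = 1.000000, fail to reject H0.


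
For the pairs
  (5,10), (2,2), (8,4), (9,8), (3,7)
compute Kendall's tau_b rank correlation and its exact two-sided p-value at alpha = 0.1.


Step 1: Enumerate the 10 unordered pairs (i,j) with i<j and classify each by sign(x_j-x_i) * sign(y_j-y_i).
  (1,2):dx=-3,dy=-8->C; (1,3):dx=+3,dy=-6->D; (1,4):dx=+4,dy=-2->D; (1,5):dx=-2,dy=-3->C
  (2,3):dx=+6,dy=+2->C; (2,4):dx=+7,dy=+6->C; (2,5):dx=+1,dy=+5->C; (3,4):dx=+1,dy=+4->C
  (3,5):dx=-5,dy=+3->D; (4,5):dx=-6,dy=-1->C
Step 2: C = 7, D = 3, total pairs = 10.
Step 3: tau = (C - D)/(n(n-1)/2) = (7 - 3)/10 = 0.400000.
Step 4: Exact two-sided p-value (enumerate n! = 120 permutations of y under H0): p = 0.483333.
Step 5: alpha = 0.1. fail to reject H0.

tau_b = 0.4000 (C=7, D=3), p = 0.483333, fail to reject H0.


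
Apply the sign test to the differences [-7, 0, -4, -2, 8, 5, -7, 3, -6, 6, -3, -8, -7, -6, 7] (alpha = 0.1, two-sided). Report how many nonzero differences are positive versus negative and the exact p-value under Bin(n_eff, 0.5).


Step 1: Discard zero differences. Original n = 15; n_eff = number of nonzero differences = 14.
Nonzero differences (with sign): -7, -4, -2, +8, +5, -7, +3, -6, +6, -3, -8, -7, -6, +7
Step 2: Count signs: positive = 5, negative = 9.
Step 3: Under H0: P(positive) = 0.5, so the number of positives S ~ Bin(14, 0.5).
Step 4: Two-sided exact p-value = sum of Bin(14,0.5) probabilities at or below the observed probability = 0.423950.
Step 5: alpha = 0.1. fail to reject H0.

n_eff = 14, pos = 5, neg = 9, p = 0.423950, fail to reject H0.


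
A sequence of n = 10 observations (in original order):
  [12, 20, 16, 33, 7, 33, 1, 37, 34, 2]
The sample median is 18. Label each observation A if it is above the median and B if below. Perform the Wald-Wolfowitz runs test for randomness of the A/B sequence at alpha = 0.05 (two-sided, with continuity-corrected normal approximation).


Step 1: Compute median = 18; label A = above, B = below.
Labels in order: BABABABAAB  (n_A = 5, n_B = 5)
Step 2: Count runs R = 9.
Step 3: Under H0 (random ordering), E[R] = 2*n_A*n_B/(n_A+n_B) + 1 = 2*5*5/10 + 1 = 6.0000.
        Var[R] = 2*n_A*n_B*(2*n_A*n_B - n_A - n_B) / ((n_A+n_B)^2 * (n_A+n_B-1)) = 2000/900 = 2.2222.
        SD[R] = 1.4907.
Step 4: Continuity-corrected z = (R - 0.5 - E[R]) / SD[R] = (9 - 0.5 - 6.0000) / 1.4907 = 1.6771.
Step 5: Two-sided p-value via normal approximation = 2*(1 - Phi(|z|)) = 0.093533.
Step 6: alpha = 0.05. fail to reject H0.

R = 9, z = 1.6771, p = 0.093533, fail to reject H0.


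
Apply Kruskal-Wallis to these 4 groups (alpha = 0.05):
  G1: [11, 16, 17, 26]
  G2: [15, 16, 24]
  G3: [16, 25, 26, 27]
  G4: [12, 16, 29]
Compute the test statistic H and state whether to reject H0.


Step 1: Combine all N = 14 observations and assign midranks.
sorted (value, group, rank): (11,G1,1), (12,G4,2), (15,G2,3), (16,G1,5.5), (16,G2,5.5), (16,G3,5.5), (16,G4,5.5), (17,G1,8), (24,G2,9), (25,G3,10), (26,G1,11.5), (26,G3,11.5), (27,G3,13), (29,G4,14)
Step 2: Sum ranks within each group.
R_1 = 26 (n_1 = 4)
R_2 = 17.5 (n_2 = 3)
R_3 = 40 (n_3 = 4)
R_4 = 21.5 (n_4 = 3)
Step 3: H = 12/(N(N+1)) * sum(R_i^2/n_i) - 3(N+1)
     = 12/(14*15) * (26^2/4 + 17.5^2/3 + 40^2/4 + 21.5^2/3) - 3*15
     = 0.057143 * 825.167 - 45
     = 2.152381.
Step 4: Ties present; correction factor C = 1 - 66/(14^3 - 14) = 0.975824. Corrected H = 2.152381 / 0.975824 = 2.205706.
Step 5: Under H0, H ~ chi^2(3); p-value = 0.530825.
Step 6: alpha = 0.05. fail to reject H0.

H = 2.2057, df = 3, p = 0.530825, fail to reject H0.


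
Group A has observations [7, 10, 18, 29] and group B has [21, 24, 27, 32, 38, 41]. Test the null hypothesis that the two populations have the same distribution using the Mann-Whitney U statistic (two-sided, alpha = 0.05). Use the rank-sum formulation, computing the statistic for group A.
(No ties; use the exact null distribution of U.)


Step 1: Combine and sort all 10 observations; assign midranks.
sorted (value, group): (7,X), (10,X), (18,X), (21,Y), (24,Y), (27,Y), (29,X), (32,Y), (38,Y), (41,Y)
ranks: 7->1, 10->2, 18->3, 21->4, 24->5, 27->6, 29->7, 32->8, 38->9, 41->10
Step 2: Rank sum for X: R1 = 1 + 2 + 3 + 7 = 13.
Step 3: U_X = R1 - n1(n1+1)/2 = 13 - 4*5/2 = 13 - 10 = 3.
       U_Y = n1*n2 - U_X = 24 - 3 = 21.
Step 4: No ties, so the exact null distribution of U (based on enumerating the C(10,4) = 210 equally likely rank assignments) gives the two-sided p-value.
Step 5: p-value = 0.066667; compare to alpha = 0.05. fail to reject H0.

U_X = 3, p = 0.066667, fail to reject H0 at alpha = 0.05.


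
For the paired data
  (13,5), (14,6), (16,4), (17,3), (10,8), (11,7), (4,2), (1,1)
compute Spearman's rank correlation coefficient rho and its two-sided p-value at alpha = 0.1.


Step 1: Rank x and y separately (midranks; no ties here).
rank(x): 13->5, 14->6, 16->7, 17->8, 10->3, 11->4, 4->2, 1->1
rank(y): 5->5, 6->6, 4->4, 3->3, 8->8, 7->7, 2->2, 1->1
Step 2: d_i = R_x(i) - R_y(i); compute d_i^2.
  (5-5)^2=0, (6-6)^2=0, (7-4)^2=9, (8-3)^2=25, (3-8)^2=25, (4-7)^2=9, (2-2)^2=0, (1-1)^2=0
sum(d^2) = 68.
Step 3: rho = 1 - 6*68 / (8*(8^2 - 1)) = 1 - 408/504 = 0.190476.
Step 4: Under H0, t = rho * sqrt((n-2)/(1-rho^2)) = 0.4753 ~ t(6).
Step 5: Two-sided p-value from the t-distribution with 6 df = 0.651401.
Step 6: alpha = 0.1. fail to reject H0.

rho = 0.1905, p = 0.651401, fail to reject H0 at alpha = 0.1.


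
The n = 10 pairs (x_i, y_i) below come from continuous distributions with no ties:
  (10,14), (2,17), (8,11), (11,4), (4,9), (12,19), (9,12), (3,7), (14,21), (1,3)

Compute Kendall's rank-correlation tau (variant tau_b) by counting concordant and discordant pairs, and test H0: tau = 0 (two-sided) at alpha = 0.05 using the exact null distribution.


Step 1: Enumerate the 45 unordered pairs (i,j) with i<j and classify each by sign(x_j-x_i) * sign(y_j-y_i).
  (1,2):dx=-8,dy=+3->D; (1,3):dx=-2,dy=-3->C; (1,4):dx=+1,dy=-10->D; (1,5):dx=-6,dy=-5->C
  (1,6):dx=+2,dy=+5->C; (1,7):dx=-1,dy=-2->C; (1,8):dx=-7,dy=-7->C; (1,9):dx=+4,dy=+7->C
  (1,10):dx=-9,dy=-11->C; (2,3):dx=+6,dy=-6->D; (2,4):dx=+9,dy=-13->D; (2,5):dx=+2,dy=-8->D
  (2,6):dx=+10,dy=+2->C; (2,7):dx=+7,dy=-5->D; (2,8):dx=+1,dy=-10->D; (2,9):dx=+12,dy=+4->C
  (2,10):dx=-1,dy=-14->C; (3,4):dx=+3,dy=-7->D; (3,5):dx=-4,dy=-2->C; (3,6):dx=+4,dy=+8->C
  (3,7):dx=+1,dy=+1->C; (3,8):dx=-5,dy=-4->C; (3,9):dx=+6,dy=+10->C; (3,10):dx=-7,dy=-8->C
  (4,5):dx=-7,dy=+5->D; (4,6):dx=+1,dy=+15->C; (4,7):dx=-2,dy=+8->D; (4,8):dx=-8,dy=+3->D
  (4,9):dx=+3,dy=+17->C; (4,10):dx=-10,dy=-1->C; (5,6):dx=+8,dy=+10->C; (5,7):dx=+5,dy=+3->C
  (5,8):dx=-1,dy=-2->C; (5,9):dx=+10,dy=+12->C; (5,10):dx=-3,dy=-6->C; (6,7):dx=-3,dy=-7->C
  (6,8):dx=-9,dy=-12->C; (6,9):dx=+2,dy=+2->C; (6,10):dx=-11,dy=-16->C; (7,8):dx=-6,dy=-5->C
  (7,9):dx=+5,dy=+9->C; (7,10):dx=-8,dy=-9->C; (8,9):dx=+11,dy=+14->C; (8,10):dx=-2,dy=-4->C
  (9,10):dx=-13,dy=-18->C
Step 2: C = 34, D = 11, total pairs = 45.
Step 3: tau = (C - D)/(n(n-1)/2) = (34 - 11)/45 = 0.511111.
Step 4: Exact two-sided p-value (enumerate n! = 3628800 permutations of y under H0): p = 0.046623.
Step 5: alpha = 0.05. reject H0.

tau_b = 0.5111 (C=34, D=11), p = 0.046623, reject H0.


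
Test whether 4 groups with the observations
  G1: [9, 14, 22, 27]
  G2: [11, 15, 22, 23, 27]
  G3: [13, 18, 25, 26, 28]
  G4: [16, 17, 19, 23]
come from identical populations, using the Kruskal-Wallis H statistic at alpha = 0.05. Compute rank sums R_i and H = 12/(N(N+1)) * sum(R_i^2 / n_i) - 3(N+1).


Step 1: Combine all N = 18 observations and assign midranks.
sorted (value, group, rank): (9,G1,1), (11,G2,2), (13,G3,3), (14,G1,4), (15,G2,5), (16,G4,6), (17,G4,7), (18,G3,8), (19,G4,9), (22,G1,10.5), (22,G2,10.5), (23,G2,12.5), (23,G4,12.5), (25,G3,14), (26,G3,15), (27,G1,16.5), (27,G2,16.5), (28,G3,18)
Step 2: Sum ranks within each group.
R_1 = 32 (n_1 = 4)
R_2 = 46.5 (n_2 = 5)
R_3 = 58 (n_3 = 5)
R_4 = 34.5 (n_4 = 4)
Step 3: H = 12/(N(N+1)) * sum(R_i^2/n_i) - 3(N+1)
     = 12/(18*19) * (32^2/4 + 46.5^2/5 + 58^2/5 + 34.5^2/4) - 3*19
     = 0.035088 * 1658.81 - 57
     = 1.203947.
Step 4: Ties present; correction factor C = 1 - 18/(18^3 - 18) = 0.996904. Corrected H = 1.203947 / 0.996904 = 1.207686.
Step 5: Under H0, H ~ chi^2(3); p-value = 0.751161.
Step 6: alpha = 0.05. fail to reject H0.

H = 1.2077, df = 3, p = 0.751161, fail to reject H0.


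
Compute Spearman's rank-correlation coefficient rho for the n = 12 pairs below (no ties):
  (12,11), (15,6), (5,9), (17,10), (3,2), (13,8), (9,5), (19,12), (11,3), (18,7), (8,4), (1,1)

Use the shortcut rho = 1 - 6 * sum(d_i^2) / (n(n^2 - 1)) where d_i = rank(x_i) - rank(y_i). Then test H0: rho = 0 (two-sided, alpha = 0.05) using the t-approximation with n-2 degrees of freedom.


Step 1: Rank x and y separately (midranks; no ties here).
rank(x): 12->7, 15->9, 5->3, 17->10, 3->2, 13->8, 9->5, 19->12, 11->6, 18->11, 8->4, 1->1
rank(y): 11->11, 6->6, 9->9, 10->10, 2->2, 8->8, 5->5, 12->12, 3->3, 7->7, 4->4, 1->1
Step 2: d_i = R_x(i) - R_y(i); compute d_i^2.
  (7-11)^2=16, (9-6)^2=9, (3-9)^2=36, (10-10)^2=0, (2-2)^2=0, (8-8)^2=0, (5-5)^2=0, (12-12)^2=0, (6-3)^2=9, (11-7)^2=16, (4-4)^2=0, (1-1)^2=0
sum(d^2) = 86.
Step 3: rho = 1 - 6*86 / (12*(12^2 - 1)) = 1 - 516/1716 = 0.699301.
Step 4: Under H0, t = rho * sqrt((n-2)/(1-rho^2)) = 3.0936 ~ t(10).
Step 5: Two-sided p-value from the t-distribution with 10 df = 0.011374.
Step 6: alpha = 0.05. reject H0.

rho = 0.6993, p = 0.011374, reject H0 at alpha = 0.05.


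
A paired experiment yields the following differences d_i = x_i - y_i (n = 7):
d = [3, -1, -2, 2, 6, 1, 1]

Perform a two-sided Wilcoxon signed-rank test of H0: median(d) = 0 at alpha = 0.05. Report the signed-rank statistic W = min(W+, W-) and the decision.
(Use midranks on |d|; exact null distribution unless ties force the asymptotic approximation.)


Step 1: Drop any zero differences (none here) and take |d_i|.
|d| = [3, 1, 2, 2, 6, 1, 1]
Step 2: Midrank |d_i| (ties get averaged ranks).
ranks: |3|->6, |1|->2, |2|->4.5, |2|->4.5, |6|->7, |1|->2, |1|->2
Step 3: Attach original signs; sum ranks with positive sign and with negative sign.
W+ = 6 + 4.5 + 7 + 2 + 2 = 21.5
W- = 2 + 4.5 = 6.5
(Check: W+ + W- = 28 should equal n(n+1)/2 = 28.)
Step 4: Test statistic W = min(W+, W-) = 6.5.
Step 5: Ties in |d|, so use the tie-corrected normal approximation.
        E[W] = n(n+1)/4 = 7*8/4 = 14.
        Tie groups: |d|=1 (t=3), |d|=2 (t=2); sum(t^3 - t) = 30.
        Var[W] = n(n+1)(2n+1)/24 - sum(t^3-t)/48 = 840/24 - 30/48 = 34.375.
        z = (W - E[W]) / sqrt(Var[W]) = (6.5 - 14) / 5.8630 = -1.2792.
        Two-sided p = 2*Phi(z) = 0.200825.
Step 6: alpha = 0.05. fail to reject H0.

W+ = 21.5, W- = 6.5, W = min = 6.5, p = 0.200825, fail to reject H0.


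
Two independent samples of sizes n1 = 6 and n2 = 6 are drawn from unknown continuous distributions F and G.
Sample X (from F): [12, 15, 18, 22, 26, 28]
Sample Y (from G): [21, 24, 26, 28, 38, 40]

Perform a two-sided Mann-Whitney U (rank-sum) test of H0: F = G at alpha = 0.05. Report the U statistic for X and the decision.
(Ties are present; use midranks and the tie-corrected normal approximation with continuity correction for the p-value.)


Step 1: Combine and sort all 12 observations; assign midranks.
sorted (value, group): (12,X), (15,X), (18,X), (21,Y), (22,X), (24,Y), (26,X), (26,Y), (28,X), (28,Y), (38,Y), (40,Y)
ranks: 12->1, 15->2, 18->3, 21->4, 22->5, 24->6, 26->7.5, 26->7.5, 28->9.5, 28->9.5, 38->11, 40->12
Step 2: Rank sum for X: R1 = 1 + 2 + 3 + 5 + 7.5 + 9.5 = 28.
Step 3: U_X = R1 - n1(n1+1)/2 = 28 - 6*7/2 = 28 - 21 = 7.
       U_Y = n1*n2 - U_X = 36 - 7 = 29.
Step 4: Ties are present, so use the tie-corrected normal approximation (with continuity correction) for the p-value.
Step 5: p-value = 0.091554; compare to alpha = 0.05. fail to reject H0.

U_X = 7, p = 0.091554, fail to reject H0 at alpha = 0.05.


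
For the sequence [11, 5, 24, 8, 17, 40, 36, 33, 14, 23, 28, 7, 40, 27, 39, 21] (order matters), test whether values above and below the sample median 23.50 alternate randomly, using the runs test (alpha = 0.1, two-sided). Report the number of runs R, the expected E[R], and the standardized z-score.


Step 1: Compute median = 23.50; label A = above, B = below.
Labels in order: BBABBAAABBABAAAB  (n_A = 8, n_B = 8)
Step 2: Count runs R = 9.
Step 3: Under H0 (random ordering), E[R] = 2*n_A*n_B/(n_A+n_B) + 1 = 2*8*8/16 + 1 = 9.0000.
        Var[R] = 2*n_A*n_B*(2*n_A*n_B - n_A - n_B) / ((n_A+n_B)^2 * (n_A+n_B-1)) = 14336/3840 = 3.7333.
        SD[R] = 1.9322.
Step 4: R = E[R], so z = 0 with no continuity correction.
Step 5: Two-sided p-value via normal approximation = 2*(1 - Phi(|z|)) = 1.000000.
Step 6: alpha = 0.1. fail to reject H0.

R = 9, z = 0.0000, p = 1.000000, fail to reject H0.


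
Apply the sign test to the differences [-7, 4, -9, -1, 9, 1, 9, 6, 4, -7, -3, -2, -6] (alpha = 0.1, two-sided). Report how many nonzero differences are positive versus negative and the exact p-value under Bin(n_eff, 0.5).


Step 1: Discard zero differences. Original n = 13; n_eff = number of nonzero differences = 13.
Nonzero differences (with sign): -7, +4, -9, -1, +9, +1, +9, +6, +4, -7, -3, -2, -6
Step 2: Count signs: positive = 6, negative = 7.
Step 3: Under H0: P(positive) = 0.5, so the number of positives S ~ Bin(13, 0.5).
Step 4: Two-sided exact p-value = sum of Bin(13,0.5) probabilities at or below the observed probability = 1.000000.
Step 5: alpha = 0.1. fail to reject H0.

n_eff = 13, pos = 6, neg = 7, p = 1.000000, fail to reject H0.


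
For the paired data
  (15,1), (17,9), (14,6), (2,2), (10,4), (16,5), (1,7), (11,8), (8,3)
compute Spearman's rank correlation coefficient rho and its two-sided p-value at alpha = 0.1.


Step 1: Rank x and y separately (midranks; no ties here).
rank(x): 15->7, 17->9, 14->6, 2->2, 10->4, 16->8, 1->1, 11->5, 8->3
rank(y): 1->1, 9->9, 6->6, 2->2, 4->4, 5->5, 7->7, 8->8, 3->3
Step 2: d_i = R_x(i) - R_y(i); compute d_i^2.
  (7-1)^2=36, (9-9)^2=0, (6-6)^2=0, (2-2)^2=0, (4-4)^2=0, (8-5)^2=9, (1-7)^2=36, (5-8)^2=9, (3-3)^2=0
sum(d^2) = 90.
Step 3: rho = 1 - 6*90 / (9*(9^2 - 1)) = 1 - 540/720 = 0.250000.
Step 4: Under H0, t = rho * sqrt((n-2)/(1-rho^2)) = 0.6831 ~ t(7).
Step 5: Two-sided p-value from the t-distribution with 7 df = 0.516490.
Step 6: alpha = 0.1. fail to reject H0.

rho = 0.2500, p = 0.516490, fail to reject H0 at alpha = 0.1.


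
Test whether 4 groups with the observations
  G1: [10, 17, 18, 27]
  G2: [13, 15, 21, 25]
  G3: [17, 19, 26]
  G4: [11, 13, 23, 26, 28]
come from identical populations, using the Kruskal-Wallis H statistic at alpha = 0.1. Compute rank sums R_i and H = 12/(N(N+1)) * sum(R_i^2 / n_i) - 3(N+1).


Step 1: Combine all N = 16 observations and assign midranks.
sorted (value, group, rank): (10,G1,1), (11,G4,2), (13,G2,3.5), (13,G4,3.5), (15,G2,5), (17,G1,6.5), (17,G3,6.5), (18,G1,8), (19,G3,9), (21,G2,10), (23,G4,11), (25,G2,12), (26,G3,13.5), (26,G4,13.5), (27,G1,15), (28,G4,16)
Step 2: Sum ranks within each group.
R_1 = 30.5 (n_1 = 4)
R_2 = 30.5 (n_2 = 4)
R_3 = 29 (n_3 = 3)
R_4 = 46 (n_4 = 5)
Step 3: H = 12/(N(N+1)) * sum(R_i^2/n_i) - 3(N+1)
     = 12/(16*17) * (30.5^2/4 + 30.5^2/4 + 29^2/3 + 46^2/5) - 3*17
     = 0.044118 * 1168.66 - 51
     = 0.558456.
Step 4: Ties present; correction factor C = 1 - 18/(16^3 - 16) = 0.995588. Corrected H = 0.558456 / 0.995588 = 0.560931.
Step 5: Under H0, H ~ chi^2(3); p-value = 0.905315.
Step 6: alpha = 0.1. fail to reject H0.

H = 0.5609, df = 3, p = 0.905315, fail to reject H0.


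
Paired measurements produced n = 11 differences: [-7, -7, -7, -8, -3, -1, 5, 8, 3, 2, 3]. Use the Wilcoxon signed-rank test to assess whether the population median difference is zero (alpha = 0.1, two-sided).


Step 1: Drop any zero differences (none here) and take |d_i|.
|d| = [7, 7, 7, 8, 3, 1, 5, 8, 3, 2, 3]
Step 2: Midrank |d_i| (ties get averaged ranks).
ranks: |7|->8, |7|->8, |7|->8, |8|->10.5, |3|->4, |1|->1, |5|->6, |8|->10.5, |3|->4, |2|->2, |3|->4
Step 3: Attach original signs; sum ranks with positive sign and with negative sign.
W+ = 6 + 10.5 + 4 + 2 + 4 = 26.5
W- = 8 + 8 + 8 + 10.5 + 4 + 1 = 39.5
(Check: W+ + W- = 66 should equal n(n+1)/2 = 66.)
Step 4: Test statistic W = min(W+, W-) = 26.5.
Step 5: Ties in |d|, so use the tie-corrected normal approximation.
        E[W] = n(n+1)/4 = 11*12/4 = 33.
        Tie groups: |d|=3 (t=3), |d|=7 (t=3), |d|=8 (t=2); sum(t^3 - t) = 54.
        Var[W] = n(n+1)(2n+1)/24 - sum(t^3-t)/48 = 3036/24 - 54/48 = 125.375.
        z = (W - E[W]) / sqrt(Var[W]) = (26.5 - 33) / 11.1971 = -0.5805.
        Two-sided p = 2*Phi(z) = 0.561572.
Step 6: alpha = 0.1. fail to reject H0.

W+ = 26.5, W- = 39.5, W = min = 26.5, p = 0.561572, fail to reject H0.


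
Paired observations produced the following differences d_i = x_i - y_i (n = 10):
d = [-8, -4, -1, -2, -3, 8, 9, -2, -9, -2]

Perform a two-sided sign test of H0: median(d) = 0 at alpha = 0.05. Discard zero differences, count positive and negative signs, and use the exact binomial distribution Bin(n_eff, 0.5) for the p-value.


Step 1: Discard zero differences. Original n = 10; n_eff = number of nonzero differences = 10.
Nonzero differences (with sign): -8, -4, -1, -2, -3, +8, +9, -2, -9, -2
Step 2: Count signs: positive = 2, negative = 8.
Step 3: Under H0: P(positive) = 0.5, so the number of positives S ~ Bin(10, 0.5).
Step 4: Two-sided exact p-value = sum of Bin(10,0.5) probabilities at or below the observed probability = 0.109375.
Step 5: alpha = 0.05. fail to reject H0.

n_eff = 10, pos = 2, neg = 8, p = 0.109375, fail to reject H0.


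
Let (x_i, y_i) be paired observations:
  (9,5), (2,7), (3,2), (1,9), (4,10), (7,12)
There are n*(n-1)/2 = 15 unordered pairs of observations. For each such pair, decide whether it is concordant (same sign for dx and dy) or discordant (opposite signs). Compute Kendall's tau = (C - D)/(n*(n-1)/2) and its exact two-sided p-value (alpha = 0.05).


Step 1: Enumerate the 15 unordered pairs (i,j) with i<j and classify each by sign(x_j-x_i) * sign(y_j-y_i).
  (1,2):dx=-7,dy=+2->D; (1,3):dx=-6,dy=-3->C; (1,4):dx=-8,dy=+4->D; (1,5):dx=-5,dy=+5->D
  (1,6):dx=-2,dy=+7->D; (2,3):dx=+1,dy=-5->D; (2,4):dx=-1,dy=+2->D; (2,5):dx=+2,dy=+3->C
  (2,6):dx=+5,dy=+5->C; (3,4):dx=-2,dy=+7->D; (3,5):dx=+1,dy=+8->C; (3,6):dx=+4,dy=+10->C
  (4,5):dx=+3,dy=+1->C; (4,6):dx=+6,dy=+3->C; (5,6):dx=+3,dy=+2->C
Step 2: C = 8, D = 7, total pairs = 15.
Step 3: tau = (C - D)/(n(n-1)/2) = (8 - 7)/15 = 0.066667.
Step 4: Exact two-sided p-value (enumerate n! = 720 permutations of y under H0): p = 1.000000.
Step 5: alpha = 0.05. fail to reject H0.

tau_b = 0.0667 (C=8, D=7), p = 1.000000, fail to reject H0.


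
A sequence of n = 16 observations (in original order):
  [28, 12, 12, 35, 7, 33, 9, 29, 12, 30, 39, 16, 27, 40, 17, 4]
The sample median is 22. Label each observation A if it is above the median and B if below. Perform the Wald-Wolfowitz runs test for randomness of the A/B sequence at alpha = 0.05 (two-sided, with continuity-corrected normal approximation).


Step 1: Compute median = 22; label A = above, B = below.
Labels in order: ABBABABABAABAABB  (n_A = 8, n_B = 8)
Step 2: Count runs R = 12.
Step 3: Under H0 (random ordering), E[R] = 2*n_A*n_B/(n_A+n_B) + 1 = 2*8*8/16 + 1 = 9.0000.
        Var[R] = 2*n_A*n_B*(2*n_A*n_B - n_A - n_B) / ((n_A+n_B)^2 * (n_A+n_B-1)) = 14336/3840 = 3.7333.
        SD[R] = 1.9322.
Step 4: Continuity-corrected z = (R - 0.5 - E[R]) / SD[R] = (12 - 0.5 - 9.0000) / 1.9322 = 1.2939.
Step 5: Two-sided p-value via normal approximation = 2*(1 - Phi(|z|)) = 0.195709.
Step 6: alpha = 0.05. fail to reject H0.

R = 12, z = 1.2939, p = 0.195709, fail to reject H0.


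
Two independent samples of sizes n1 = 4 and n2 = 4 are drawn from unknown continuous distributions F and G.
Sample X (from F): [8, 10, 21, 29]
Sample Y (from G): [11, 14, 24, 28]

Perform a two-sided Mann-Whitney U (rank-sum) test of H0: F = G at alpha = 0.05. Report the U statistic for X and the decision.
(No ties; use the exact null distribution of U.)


Step 1: Combine and sort all 8 observations; assign midranks.
sorted (value, group): (8,X), (10,X), (11,Y), (14,Y), (21,X), (24,Y), (28,Y), (29,X)
ranks: 8->1, 10->2, 11->3, 14->4, 21->5, 24->6, 28->7, 29->8
Step 2: Rank sum for X: R1 = 1 + 2 + 5 + 8 = 16.
Step 3: U_X = R1 - n1(n1+1)/2 = 16 - 4*5/2 = 16 - 10 = 6.
       U_Y = n1*n2 - U_X = 16 - 6 = 10.
Step 4: No ties, so the exact null distribution of U (based on enumerating the C(8,4) = 70 equally likely rank assignments) gives the two-sided p-value.
Step 5: p-value = 0.685714; compare to alpha = 0.05. fail to reject H0.

U_X = 6, p = 0.685714, fail to reject H0 at alpha = 0.05.


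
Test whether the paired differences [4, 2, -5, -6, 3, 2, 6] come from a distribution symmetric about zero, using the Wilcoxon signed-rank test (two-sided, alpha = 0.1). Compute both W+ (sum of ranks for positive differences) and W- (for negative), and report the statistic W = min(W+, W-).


Step 1: Drop any zero differences (none here) and take |d_i|.
|d| = [4, 2, 5, 6, 3, 2, 6]
Step 2: Midrank |d_i| (ties get averaged ranks).
ranks: |4|->4, |2|->1.5, |5|->5, |6|->6.5, |3|->3, |2|->1.5, |6|->6.5
Step 3: Attach original signs; sum ranks with positive sign and with negative sign.
W+ = 4 + 1.5 + 3 + 1.5 + 6.5 = 16.5
W- = 5 + 6.5 = 11.5
(Check: W+ + W- = 28 should equal n(n+1)/2 = 28.)
Step 4: Test statistic W = min(W+, W-) = 11.5.
Step 5: Ties in |d|, so use the tie-corrected normal approximation.
        E[W] = n(n+1)/4 = 7*8/4 = 14.
        Tie groups: |d|=2 (t=2), |d|=6 (t=2); sum(t^3 - t) = 12.
        Var[W] = n(n+1)(2n+1)/24 - sum(t^3-t)/48 = 840/24 - 12/48 = 34.75.
        z = (W - E[W]) / sqrt(Var[W]) = (11.5 - 14) / 5.8949 = -0.4241.
        Two-sided p = 2*Phi(z) = 0.671497.
Step 6: alpha = 0.1. fail to reject H0.

W+ = 16.5, W- = 11.5, W = min = 11.5, p = 0.671497, fail to reject H0.


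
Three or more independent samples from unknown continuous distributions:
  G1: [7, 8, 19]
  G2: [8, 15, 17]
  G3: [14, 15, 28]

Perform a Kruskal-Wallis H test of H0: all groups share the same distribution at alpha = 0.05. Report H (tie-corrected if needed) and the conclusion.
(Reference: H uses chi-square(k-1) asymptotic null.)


Step 1: Combine all N = 9 observations and assign midranks.
sorted (value, group, rank): (7,G1,1), (8,G1,2.5), (8,G2,2.5), (14,G3,4), (15,G2,5.5), (15,G3,5.5), (17,G2,7), (19,G1,8), (28,G3,9)
Step 2: Sum ranks within each group.
R_1 = 11.5 (n_1 = 3)
R_2 = 15 (n_2 = 3)
R_3 = 18.5 (n_3 = 3)
Step 3: H = 12/(N(N+1)) * sum(R_i^2/n_i) - 3(N+1)
     = 12/(9*10) * (11.5^2/3 + 15^2/3 + 18.5^2/3) - 3*10
     = 0.133333 * 233.167 - 30
     = 1.088889.
Step 4: Ties present; correction factor C = 1 - 12/(9^3 - 9) = 0.983333. Corrected H = 1.088889 / 0.983333 = 1.107345.
Step 5: Under H0, H ~ chi^2(2); p-value = 0.574835.
Step 6: alpha = 0.05. fail to reject H0.

H = 1.1073, df = 2, p = 0.574835, fail to reject H0.
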